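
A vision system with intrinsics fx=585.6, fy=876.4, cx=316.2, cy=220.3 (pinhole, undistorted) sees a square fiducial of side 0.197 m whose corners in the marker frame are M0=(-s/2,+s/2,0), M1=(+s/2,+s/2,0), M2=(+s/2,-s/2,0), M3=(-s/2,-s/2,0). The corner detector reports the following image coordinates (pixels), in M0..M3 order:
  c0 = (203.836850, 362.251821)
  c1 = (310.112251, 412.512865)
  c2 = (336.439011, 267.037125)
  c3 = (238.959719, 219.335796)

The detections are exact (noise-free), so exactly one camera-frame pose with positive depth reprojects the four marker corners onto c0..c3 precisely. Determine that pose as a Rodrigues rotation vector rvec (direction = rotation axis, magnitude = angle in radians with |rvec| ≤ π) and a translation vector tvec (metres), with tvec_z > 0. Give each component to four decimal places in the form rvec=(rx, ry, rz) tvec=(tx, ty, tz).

Intrinsics K: fx=585.6, fy=876.4, cx=316.2, cy=220.3
Marker side s = 0.197 m; corners in marker frame (Z=0):
  M0 = (-0.0985, +0.0985, 0)
  M1 = (+0.0985, +0.0985, 0)
  M2 = (+0.0985, -0.0985, 0)
  M3 = (-0.0985, -0.0985, 0)
Detected image corners:
  c0 = (203.836850, 362.251821) px
  c1 = (310.112251, 412.512865) px
  c2 = (336.439011, 267.037125) px
  c3 = (238.959719, 219.335796) px
Planar DLT: solve 8×8 A·h = b for H (H[2,2]=1):
  H  [+530.73233 -270.82671 +273.24328]
  H  [+265.17146 +598.88013 +312.41468]
  H  [+0.05330 -0.42220 +1.00000]
B = K⁻¹H; ‖b₁‖=0.925477, ‖b₂‖=0.925477; λ = 2/(‖b₁‖+‖b₂‖) = 1.080524, sign → tz>0 ⇒ λ=+1.080524
r₁ = λ·B[:,0] = (+0.94818,+0.31246,+0.05760); r₂ = λ·B[:,1] = (-0.25339,+0.85304,-0.45620)
r₃ = r₁×r₂ = (-0.19167,+0.41796,+0.88801); SVD([r₁ r₂ r₃]) → R = UVᵀ:
  R  [+0.94818 -0.25339 -0.19167]
  R  [+0.31246 +0.85304 +0.41796]
  R  [+0.05760 -0.45620 +0.88801]
t = (-0.07926, +0.11357, +1.08052) m
tr R = 2.689238; θ = arccos((tr R − 1)/2) = 0.564943 rad = 32.369°
axis k = ((R−Rᵀ)₃₂, (R−Rᵀ)₁₃, (R−Rᵀ)₂₁) / (2 sinθ) = (-0.816411, -0.232803, +0.528465)
rvec = θ·k = (-0.461226, -0.131521, +0.298552)

rvec=(-0.4612, -0.1315, 0.2986) tvec=(-0.0793, 0.1136, 1.0805)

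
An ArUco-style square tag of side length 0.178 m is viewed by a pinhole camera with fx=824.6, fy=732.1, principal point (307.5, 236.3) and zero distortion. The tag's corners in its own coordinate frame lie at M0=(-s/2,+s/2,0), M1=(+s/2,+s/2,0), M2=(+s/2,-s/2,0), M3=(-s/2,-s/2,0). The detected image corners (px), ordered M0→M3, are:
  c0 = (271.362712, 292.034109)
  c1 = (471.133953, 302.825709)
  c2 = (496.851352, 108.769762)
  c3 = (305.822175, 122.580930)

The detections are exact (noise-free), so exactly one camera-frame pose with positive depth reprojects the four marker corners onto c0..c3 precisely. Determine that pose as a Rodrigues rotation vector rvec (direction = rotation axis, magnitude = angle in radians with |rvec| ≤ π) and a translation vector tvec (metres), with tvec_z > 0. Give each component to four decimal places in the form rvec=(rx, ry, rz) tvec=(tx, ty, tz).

Intrinsics K: fx=824.6, fy=732.1, cx=307.5, cy=236.3
Marker side s = 0.178 m; corners in marker frame (Z=0):
  M0 = (-0.0890, +0.0890, 0)
  M1 = (+0.0890, +0.0890, 0)
  M2 = (+0.0890, -0.0890, 0)
  M3 = (-0.0890, -0.0890, 0)
Detected image corners:
  c0 = (271.362712, 292.034109) px
  c1 = (471.133953, 302.825709) px
  c2 = (496.851352, 108.769762) px
  c3 = (305.822175, 122.580930) px
Planar DLT: solve 8×8 A·h = b for H (H[2,2]=1):
  H  [+802.00236 -313.21400 +380.14739]
  H  [-168.45982 +940.19643 +203.62011]
  H  [-0.76353 -0.36892 +1.00000]
B = K⁻¹H; ‖b₁‖=1.471088, ‖b₂‖=1.471088; λ = 2/(‖b₁‖+‖b₂‖) = 0.679769, sign → tz>0 ⇒ λ=+0.679769
r₁ = λ·B[:,0] = (+0.85469,+0.01111,-0.51902); r₂ = λ·B[:,1] = (-0.16468,+0.95393,-0.25078)
r₃ = r₁×r₂ = (+0.49233,+0.29981,+0.81715); SVD([r₁ r₂ r₃]) → R = UVᵀ:
  R  [+0.85469 -0.16468 +0.49233]
  R  [+0.01111 +0.95393 +0.29981]
  R  [-0.51902 -0.25078 +0.81715]
t = (+0.05989, -0.03034, +0.67977) m
tr R = 2.625767; θ = arccos((tr R − 1)/2) = 0.621710 rad = 35.621°
axis k = ((R−Rᵀ)₃₂, (R−Rᵀ)₁₃, (R−Rᵀ)₂₁) / (2 sinθ) = (-0.472668, +0.868222, +0.150913)
rvec = θ·k = (-0.293863, +0.539783, +0.093824)

rvec=(-0.2939, 0.5398, 0.0938) tvec=(0.0599, -0.0303, 0.6798)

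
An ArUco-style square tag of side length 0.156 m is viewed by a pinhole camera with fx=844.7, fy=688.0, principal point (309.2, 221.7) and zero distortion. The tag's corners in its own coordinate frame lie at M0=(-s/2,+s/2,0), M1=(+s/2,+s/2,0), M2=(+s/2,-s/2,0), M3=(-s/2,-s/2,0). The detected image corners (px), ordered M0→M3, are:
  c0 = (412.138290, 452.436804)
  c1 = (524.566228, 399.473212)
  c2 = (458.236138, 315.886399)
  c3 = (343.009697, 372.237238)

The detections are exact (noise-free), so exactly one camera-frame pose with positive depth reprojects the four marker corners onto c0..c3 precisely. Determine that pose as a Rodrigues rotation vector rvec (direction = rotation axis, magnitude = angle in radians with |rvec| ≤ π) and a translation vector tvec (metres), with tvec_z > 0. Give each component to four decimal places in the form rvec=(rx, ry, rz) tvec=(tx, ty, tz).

Intrinsics K: fx=844.7, fy=688.0, cx=309.2, cy=221.7
Marker side s = 0.156 m; corners in marker frame (Z=0):
  M0 = (-0.0780, +0.0780, 0)
  M1 = (+0.0780, +0.0780, 0)
  M2 = (+0.0780, -0.0780, 0)
  M3 = (-0.0780, -0.0780, 0)
Detected image corners:
  c0 = (412.138290, 452.436804) px
  c1 = (524.566228, 399.473212) px
  c2 = (458.236138, 315.886399) px
  c3 = (343.009697, 372.237238) px
Planar DLT: solve 8×8 A·h = b for H (H[2,2]=1):
  H  [+679.75997 +532.31600 +434.57558]
  H  [-394.25443 +611.76430 +385.97338]
  H  [-0.11449 +0.22572 +1.00000]
B = K⁻¹H; ‖b₁‖=1.008648, ‖b₂‖=1.008648; λ = 2/(‖b₁‖+‖b₂‖) = 0.991426, sign → tz>0 ⇒ λ=+0.991426
r₁ = λ·B[:,0] = (+0.83938,-0.53155,-0.11351); r₂ = λ·B[:,1] = (+0.54286,+0.80946,+0.22379)
r₃ = r₁×r₂ = (-0.02708,-0.24946,+0.96801); SVD([r₁ r₂ r₃]) → R = UVᵀ:
  R  [+0.83938 +0.54286 -0.02708]
  R  [-0.53155 +0.80946 -0.24946]
  R  [-0.11351 +0.22379 +0.96801]
t = (+0.14715, +0.23672, +0.99143) m
tr R = 2.616846; θ = arccos((tr R − 1)/2) = 0.629328 rad = 36.058°
axis k = ((R−Rᵀ)₃₂, (R−Rᵀ)₁₃, (R−Rᵀ)₂₁) / (2 sinθ) = (+0.402010, +0.073419, -0.912687)
rvec = θ·k = (+0.252997, +0.046205, -0.574380)

rvec=(0.2530, 0.0462, -0.5744) tvec=(0.1472, 0.2367, 0.9914)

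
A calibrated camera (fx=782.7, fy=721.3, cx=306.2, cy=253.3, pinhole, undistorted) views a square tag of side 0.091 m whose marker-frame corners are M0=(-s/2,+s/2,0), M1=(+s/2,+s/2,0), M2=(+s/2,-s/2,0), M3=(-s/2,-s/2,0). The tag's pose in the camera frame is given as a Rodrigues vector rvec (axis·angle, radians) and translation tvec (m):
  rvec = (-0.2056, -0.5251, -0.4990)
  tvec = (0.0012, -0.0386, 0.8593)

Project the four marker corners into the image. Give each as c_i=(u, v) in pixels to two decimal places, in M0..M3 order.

Intrinsics K: fx=782.7, fy=721.3, cx=306.2, cy=253.3
Marker side s = 0.091 m; corners in marker frame (Z=0):
  M0 = (-0.0455, +0.0455, 0)
  M1 = (+0.0455, +0.0455, 0)
  M2 = (+0.0455, -0.0455, 0)
  M3 = (-0.0455, -0.0455, 0)
rvec = (-0.2056, -0.5251, -0.4990), |rvec| = θ = 0.75300 rad = 43.143°
Rodrigues: sinθ=0.68383, 1−cosθ=0.27036; R = I + sinθ·[k]× + (1−cosθ)·[k]×²:
    [+0.74980 +0.50464 -0.42795]
    [-0.40169 +0.86112 +0.31165]
    [+0.52578 -0.06178 +0.84837]
t = (0.0012, -0.0386, 0.8593) m
M0: Pc = R·M0+t = (-0.00995, +0.01886, +0.83257); u = 782.7·(-0.00995)/0.83257 + 306.2 = 296.8415, v = 721.3·(+0.01886)/0.83257 + 253.3 = 269.6373
M1: Pc = R·M1+t = (+0.05828, -0.01770, +0.88041); u = 782.7·(+0.05828)/0.88041 + 306.2 = 358.0092, v = 721.3·(-0.01770)/0.88041 + 253.3 = 238.8022
M2: Pc = R·M2+t = (+0.01235, -0.09606, +0.88603); u = 782.7·(+0.01235)/0.88603 + 306.2 = 317.1138, v = 721.3·(-0.09606)/0.88603 + 253.3 = 175.1018
M3: Pc = R·M3+t = (-0.05588, -0.05950, +0.83819); u = 782.7·(-0.05588)/0.83819 + 306.2 = 254.0220, v = 721.3·(-0.05950)/0.83819 + 253.3 = 202.0939

c0=(296.84, 269.64) c1=(358.01, 238.80) c2=(317.11, 175.10) c3=(254.02, 202.09)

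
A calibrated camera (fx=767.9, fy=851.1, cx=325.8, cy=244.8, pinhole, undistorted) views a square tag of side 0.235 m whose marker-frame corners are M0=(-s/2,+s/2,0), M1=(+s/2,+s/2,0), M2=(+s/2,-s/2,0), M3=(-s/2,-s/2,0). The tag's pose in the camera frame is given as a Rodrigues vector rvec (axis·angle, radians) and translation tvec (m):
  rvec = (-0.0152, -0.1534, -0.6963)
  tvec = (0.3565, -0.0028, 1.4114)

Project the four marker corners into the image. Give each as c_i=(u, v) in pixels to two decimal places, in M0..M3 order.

c0=(514.01, 343.57) c1=(604.77, 252.20) c2=(525.41, 144.45) c3=(432.12, 233.74)

Intrinsics K: fx=767.9, fy=851.1, cx=325.8, cy=244.8
Marker side s = 0.235 m; corners in marker frame (Z=0):
  M0 = (-0.1175, +0.1175, 0)
  M1 = (+0.1175, +0.1175, 0)
  M2 = (+0.1175, -0.1175, 0)
  M3 = (-0.1175, -0.1175, 0)
rvec = (-0.0152, -0.1534, -0.6963), |rvec| = θ = 0.71316 rad = 40.861°
Rodrigues: sinθ=0.65423, 1−cosθ=0.24370; R = I + sinθ·[k]× + (1−cosθ)·[k]×²:
    [+0.75641 +0.63988 -0.13565]
    [-0.63764 +0.76757 +0.06512]
    [+0.14579 +0.03724 +0.98861]
t = (0.3565, -0.0028, 1.4114) m
M0: Pc = R·M0+t = (+0.34281, +0.16231, +1.39864); u = 767.9·(+0.34281)/1.39864 + 325.8 = 514.0122, v = 851.1·(+0.16231)/1.39864 + 244.8 = 343.5704
M1: Pc = R·M1+t = (+0.52056, +0.01247, +1.43291); u = 767.9·(+0.52056)/1.43291 + 325.8 = 604.7721, v = 851.1·(+0.01247)/1.43291 + 244.8 = 252.2049
M2: Pc = R·M2+t = (+0.37019, -0.16791, +1.42416); u = 767.9·(+0.37019)/1.42416 + 325.8 = 525.4066, v = 851.1·(-0.16791)/1.42416 + 244.8 = 144.4523
M3: Pc = R·M3+t = (+0.19244, -0.01807, +1.38989); u = 767.9·(+0.19244)/1.38989 + 325.8 = 432.1188, v = 851.1·(-0.01807)/1.38989 + 244.8 = 233.7367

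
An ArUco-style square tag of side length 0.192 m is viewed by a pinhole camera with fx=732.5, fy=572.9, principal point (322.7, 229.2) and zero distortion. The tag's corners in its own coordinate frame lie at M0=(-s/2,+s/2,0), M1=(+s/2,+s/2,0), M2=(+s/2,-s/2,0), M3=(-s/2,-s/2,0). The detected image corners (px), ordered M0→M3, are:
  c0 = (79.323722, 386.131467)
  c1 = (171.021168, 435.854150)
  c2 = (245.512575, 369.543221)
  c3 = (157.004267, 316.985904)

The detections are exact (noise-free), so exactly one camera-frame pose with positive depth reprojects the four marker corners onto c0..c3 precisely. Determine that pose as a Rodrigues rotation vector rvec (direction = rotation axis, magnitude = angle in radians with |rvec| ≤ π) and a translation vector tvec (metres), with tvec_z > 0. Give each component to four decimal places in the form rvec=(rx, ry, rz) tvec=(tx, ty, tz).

Intrinsics K: fx=732.5, fy=572.9, cx=322.7, cy=229.2
Marker side s = 0.192 m; corners in marker frame (Z=0):
  M0 = (-0.0960, +0.0960, 0)
  M1 = (+0.0960, +0.0960, 0)
  M2 = (+0.0960, -0.0960, 0)
  M3 = (-0.0960, -0.0960, 0)
Detected image corners:
  c0 = (79.323722, 386.131467) px
  c1 = (171.021168, 435.854150) px
  c2 = (245.512575, 369.543221) px
  c3 = (157.004267, 316.985904) px
Planar DLT: solve 8×8 A·h = b for H (H[2,2]=1):
  H  [+504.88462 -396.13435 +164.15935]
  H  [+348.60987 +352.53405 +377.66354]
  H  [+0.21811 -0.00017 +1.00000]
B = K⁻¹H; ‖b₁‖=0.819219, ‖b₂‖=0.819219; λ = 2/(‖b₁‖+‖b₂‖) = 1.220674, sign → tz>0 ⇒ λ=+1.220674
r₁ = λ·B[:,0] = (+0.72407,+0.63627,+0.26624); r₂ = λ·B[:,1] = (-0.66005,+0.75122,-0.00020)
r₃ = r₁×r₂ = (-0.20014,-0.17559,+0.96391); SVD([r₁ r₂ r₃]) → R = UVᵀ:
  R  [+0.72407 -0.66005 -0.20014]
  R  [+0.63627 +0.75122 -0.17559]
  R  [+0.26624 -0.00020 +0.96391]
t = (-0.26420, +0.31633, +1.22067) m
tr R = 2.439202; θ = arccos((tr R − 1)/2) = 0.767568 rad = 43.978°
axis k = ((R−Rᵀ)₃₂, (R−Rᵀ)₁₃, (R−Rᵀ)₂₁) / (2 sinθ) = (+0.126286, -0.335819, +0.933422)
rvec = θ·k = (+0.096933, -0.257764, +0.716466)

rvec=(0.0969, -0.2578, 0.7165) tvec=(-0.2642, 0.3163, 1.2207)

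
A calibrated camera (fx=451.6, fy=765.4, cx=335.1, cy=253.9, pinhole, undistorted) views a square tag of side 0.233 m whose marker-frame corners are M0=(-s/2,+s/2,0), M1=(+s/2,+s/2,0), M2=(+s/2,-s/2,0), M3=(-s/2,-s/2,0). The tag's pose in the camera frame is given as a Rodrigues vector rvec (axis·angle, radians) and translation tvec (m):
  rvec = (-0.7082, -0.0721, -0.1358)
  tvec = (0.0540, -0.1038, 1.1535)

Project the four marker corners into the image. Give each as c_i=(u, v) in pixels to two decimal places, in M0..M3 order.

Intrinsics K: fx=451.6, fy=765.4, cx=335.1, cy=253.9
Marker side s = 0.233 m; corners in marker frame (Z=0):
  M0 = (-0.1165, +0.1165, 0)
  M1 = (+0.1165, +0.1165, 0)
  M2 = (+0.1165, -0.1165, 0)
  M3 = (-0.1165, -0.1165, 0)
rvec = (-0.7082, -0.0721, -0.1358), |rvec| = θ = 0.72470 rad = 41.522°
Rodrigues: sinθ=0.66291, 1−cosθ=0.25130; R = I + sinθ·[k]× + (1−cosθ)·[k]×²:
    [+0.98869 +0.14865 -0.01993]
    [-0.09979 +0.75119 +0.65250]
    [+0.11197 -0.64313 +0.75752]
t = (0.0540, -0.1038, 1.1535) m
M0: Pc = R·M0+t = (-0.04386, -0.00466, +1.06553); u = 451.6·(-0.04386)/1.06553 + 335.1 = 316.5093, v = 765.4·(-0.00466)/1.06553 + 253.9 = 250.5517
M1: Pc = R·M1+t = (+0.18650, -0.02791, +1.09162); u = 451.6·(+0.18650)/1.09162 + 335.1 = 412.2547, v = 765.4·(-0.02791)/1.09162 + 253.9 = 234.3291
M2: Pc = R·M2+t = (+0.15186, -0.20294, +1.24147); u = 451.6·(+0.15186)/1.24147 + 335.1 = 390.3424, v = 765.4·(-0.20294)/1.24147 + 253.9 = 128.7827
M3: Pc = R·M3+t = (-0.07850, -0.17969, +1.21538); u = 451.6·(-0.07850)/1.21538 + 335.1 = 305.9315, v = 765.4·(-0.17969)/1.21538 + 253.9 = 140.7395

c0=(316.51, 250.55) c1=(412.25, 234.33) c2=(390.34, 128.78) c3=(305.93, 140.74)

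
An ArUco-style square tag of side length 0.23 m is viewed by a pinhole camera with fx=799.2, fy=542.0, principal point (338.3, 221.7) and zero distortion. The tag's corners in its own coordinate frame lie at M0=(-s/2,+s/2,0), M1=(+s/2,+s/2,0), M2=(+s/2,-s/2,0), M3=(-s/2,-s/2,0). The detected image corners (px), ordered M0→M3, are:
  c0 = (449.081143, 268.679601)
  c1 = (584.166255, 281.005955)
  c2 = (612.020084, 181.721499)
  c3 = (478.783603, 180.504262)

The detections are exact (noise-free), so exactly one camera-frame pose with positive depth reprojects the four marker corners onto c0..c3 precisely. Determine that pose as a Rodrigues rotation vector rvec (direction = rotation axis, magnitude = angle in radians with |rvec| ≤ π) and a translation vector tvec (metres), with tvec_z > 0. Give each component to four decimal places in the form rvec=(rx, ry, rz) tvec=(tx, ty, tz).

Intrinsics K: fx=799.2, fy=542.0, cx=338.3, cy=221.7
Marker side s = 0.23 m; corners in marker frame (Z=0):
  M0 = (-0.1150, +0.1150, 0)
  M1 = (+0.1150, +0.1150, 0)
  M2 = (+0.1150, -0.1150, 0)
  M3 = (-0.1150, -0.1150, 0)
Detected image corners:
  c0 = (449.081143, 268.679601) px
  c1 = (584.166255, 281.005955) px
  c2 = (612.020084, 181.721499) px
  c3 = (478.783603, 180.504262) px
Planar DLT: solve 8×8 A·h = b for H (H[2,2]=1):
  H  [+316.03026 -214.48341 +527.40879]
  H  [-85.73959 +367.85858 +226.87730]
  H  [-0.50319 -0.16785 +1.00000]
B = K⁻¹H; ‖b₁‖=0.790986, ‖b₂‖=0.790986; λ = 2/(‖b₁‖+‖b₂‖) = 1.264245, sign → tz>0 ⇒ λ=+1.264245
r₁ = λ·B[:,0] = (+0.76921,+0.06022,-0.63615); r₂ = λ·B[:,1] = (-0.24947,+0.94485,-0.21220)
r₃ = r₁×r₂ = (+0.58829,+0.32192,+0.74181); SVD([r₁ r₂ r₃]) → R = UVᵀ:
  R  [+0.76921 -0.24947 +0.58829]
  R  [+0.06022 +0.94485 +0.32192]
  R  [-0.63615 -0.21220 +0.74181]
t = (+0.29915, +0.01208, +1.26425) m
tr R = 2.455864; θ = arccos((tr R − 1)/2) = 0.755495 rad = 43.287°
axis k = ((R−Rᵀ)₃₂, (R−Rᵀ)₁₃, (R−Rᵀ)₂₁) / (2 sinθ) = (-0.389501, +0.892910, +0.225834)
rvec = θ·k = (-0.294266, +0.674589, +0.170617)

rvec=(-0.2943, 0.6746, 0.1706) tvec=(0.2991, 0.0121, 1.2642)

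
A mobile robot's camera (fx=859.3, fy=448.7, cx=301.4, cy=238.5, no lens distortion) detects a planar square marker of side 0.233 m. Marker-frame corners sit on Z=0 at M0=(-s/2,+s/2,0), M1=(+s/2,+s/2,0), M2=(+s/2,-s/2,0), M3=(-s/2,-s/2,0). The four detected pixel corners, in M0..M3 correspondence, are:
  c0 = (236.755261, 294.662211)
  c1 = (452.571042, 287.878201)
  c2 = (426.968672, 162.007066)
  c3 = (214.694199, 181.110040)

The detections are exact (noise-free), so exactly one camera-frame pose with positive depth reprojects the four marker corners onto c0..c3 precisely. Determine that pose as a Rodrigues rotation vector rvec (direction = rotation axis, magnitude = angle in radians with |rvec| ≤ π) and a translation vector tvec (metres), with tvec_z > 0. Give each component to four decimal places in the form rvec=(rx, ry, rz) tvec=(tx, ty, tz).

rvec=(0.0019, 0.3976, -0.1051) tvec=(0.0261, -0.0134, 0.8706)

Intrinsics K: fx=859.3, fy=448.7, cx=301.4, cy=238.5
Marker side s = 0.233 m; corners in marker frame (Z=0):
  M0 = (-0.1165, +0.1165, 0)
  M1 = (+0.1165, +0.1165, 0)
  M2 = (+0.1165, -0.1165, 0)
  M3 = (-0.1165, -0.1165, 0)
Detected image corners:
  c0 = (236.755261, 294.662211) px
  c1 = (452.571042, 287.878201) px
  c2 = (426.968672, 162.007066) px
  c3 = (214.694199, 181.110040) px
Planar DLT: solve 8×8 A·h = b for H (H[2,2]=1):
  H  [+770.89428 +94.71031 +327.18167]
  H  [-158.36272 +507.42404 +231.59869]
  H  [-0.44399 -0.02157 +1.00000]
B = K⁻¹H; ‖b₁‖=1.148602, ‖b₂‖=1.148602; λ = 2/(‖b₁‖+‖b₂‖) = 0.870623, sign → tz>0 ⇒ λ=+0.870623
r₁ = λ·B[:,0] = (+0.91663,-0.10181,-0.38654); r₂ = λ·B[:,1] = (+0.10255,+0.99455,-0.01878)
r₃ = r₁×r₂ = (+0.38635,-0.02242,+0.92208); SVD([r₁ r₂ r₃]) → R = UVᵀ:
  R  [+0.91663 +0.10255 +0.38635]
  R  [-0.10181 +0.99455 -0.02242]
  R  [-0.38654 -0.01878 +0.92208]
t = (+0.02612, -0.01339, +0.87062) m
tr R = 2.833264; θ = arccos((tr R − 1)/2) = 0.411225 rad = 23.561°
axis k = ((R−Rᵀ)₃₂, (R−Rᵀ)₁₃, (R−Rᵀ)₂₁) / (2 sinθ) = (+0.004552, +0.966767, -0.255620)
rvec = θ·k = (+0.001872, +0.397558, -0.105117)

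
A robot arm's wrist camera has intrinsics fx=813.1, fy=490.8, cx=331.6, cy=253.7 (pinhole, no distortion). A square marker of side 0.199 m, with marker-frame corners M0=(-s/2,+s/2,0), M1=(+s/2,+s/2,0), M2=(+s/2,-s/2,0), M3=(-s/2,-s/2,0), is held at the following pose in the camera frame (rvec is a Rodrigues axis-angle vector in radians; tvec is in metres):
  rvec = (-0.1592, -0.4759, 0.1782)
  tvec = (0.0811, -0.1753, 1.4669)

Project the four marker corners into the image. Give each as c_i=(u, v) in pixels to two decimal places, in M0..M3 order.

Intrinsics K: fx=813.1, fy=490.8, cx=331.6, cy=253.7
Marker side s = 0.199 m; corners in marker frame (Z=0):
  M0 = (-0.0995, +0.0995, 0)
  M1 = (+0.0995, +0.0995, 0)
  M2 = (+0.0995, -0.0995, 0)
  M3 = (-0.0995, -0.0995, 0)
rvec = (-0.1592, -0.4759, 0.1782), |rvec| = θ = 0.53252 rad = 30.511°
Rodrigues: sinθ=0.50771, 1−cosθ=0.13847; R = I + sinθ·[k]× + (1−cosθ)·[k]×²:
    [+0.87390 -0.13290 -0.46758]
    [+0.20689 +0.97212 +0.11037]
    [+0.43987 -0.19319 +0.87703]
t = (0.0811, -0.1753, 1.4669) m
M0: Pc = R·M0+t = (-0.01908, -0.09916, +1.40391); u = 813.1·(-0.01908)/1.40391 + 331.6 = 320.5511, v = 490.8·(-0.09916)/1.40391 + 253.7 = 219.0342
M1: Pc = R·M1+t = (+0.15483, -0.05799, +1.49144); u = 813.1·(+0.15483)/1.49144 + 331.6 = 416.0095, v = 490.8·(-0.05799)/1.49144 + 253.7 = 234.6173
M2: Pc = R·M2+t = (+0.18128, -0.25144, +1.52989); u = 813.1·(+0.18128)/1.52989 + 331.6 = 427.9445, v = 490.8·(-0.25144)/1.52989 + 253.7 = 173.0361
M3: Pc = R·M3+t = (+0.00737, -0.29261, +1.44236); u = 813.1·(+0.00737)/1.44236 + 331.6 = 335.7548, v = 490.8·(-0.29261)/1.44236 + 253.7 = 154.1311

c0=(320.55, 219.03) c1=(416.01, 234.62) c2=(427.94, 173.04) c3=(335.75, 154.13)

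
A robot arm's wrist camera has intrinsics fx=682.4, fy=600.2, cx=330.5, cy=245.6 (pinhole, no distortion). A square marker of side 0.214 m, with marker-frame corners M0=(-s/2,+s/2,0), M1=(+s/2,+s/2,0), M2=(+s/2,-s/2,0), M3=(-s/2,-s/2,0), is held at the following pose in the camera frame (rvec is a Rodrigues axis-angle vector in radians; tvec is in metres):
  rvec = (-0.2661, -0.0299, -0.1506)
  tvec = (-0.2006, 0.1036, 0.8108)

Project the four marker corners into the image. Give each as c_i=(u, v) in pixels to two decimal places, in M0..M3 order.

Intrinsics K: fx=682.4, fy=600.2, cx=330.5, cy=245.6
Marker side s = 0.214 m; corners in marker frame (Z=0):
  M0 = (-0.1070, +0.1070, 0)
  M1 = (+0.1070, +0.1070, 0)
  M2 = (+0.1070, -0.1070, 0)
  M3 = (-0.1070, -0.1070, 0)
rvec = (-0.2661, -0.0299, -0.1506), |rvec| = θ = 0.30722 rad = 17.602°
Rodrigues: sinθ=0.30241, 1−cosθ=0.04682; R = I + sinθ·[k]× + (1−cosθ)·[k]×²:
    [+0.98831 +0.15219 -0.00955]
    [-0.14430 +0.95362 +0.26417]
    [+0.04931 -0.25970 +0.96443]
t = (-0.2006, 0.1036, 0.8108) m
M0: Pc = R·M0+t = (-0.29006, +0.22108, +0.77774); u = 682.4·(-0.29006)/0.77774 + 330.5 = 75.9920, v = 600.2·(+0.22108)/0.77774 + 245.6 = 416.2113
M1: Pc = R·M1+t = (-0.07857, +0.19020, +0.78829); u = 682.4·(-0.07857)/0.78829 + 330.5 = 262.4866, v = 600.2·(+0.19020)/0.78829 + 245.6 = 390.4160
M2: Pc = R·M2+t = (-0.11114, -0.01388, +0.84386); u = 682.4·(-0.11114)/0.84386 + 330.5 = 240.6290, v = 600.2·(-0.01388)/0.84386 + 245.6 = 235.7299
M3: Pc = R·M3+t = (-0.32263, +0.01700, +0.83331); u = 682.4·(-0.32263)/0.83331 + 330.5 = 66.2955, v = 600.2·(+0.01700)/0.83331 + 245.6 = 257.8459

c0=(75.99, 416.21) c1=(262.49, 390.42) c2=(240.63, 235.73) c3=(66.30, 257.85)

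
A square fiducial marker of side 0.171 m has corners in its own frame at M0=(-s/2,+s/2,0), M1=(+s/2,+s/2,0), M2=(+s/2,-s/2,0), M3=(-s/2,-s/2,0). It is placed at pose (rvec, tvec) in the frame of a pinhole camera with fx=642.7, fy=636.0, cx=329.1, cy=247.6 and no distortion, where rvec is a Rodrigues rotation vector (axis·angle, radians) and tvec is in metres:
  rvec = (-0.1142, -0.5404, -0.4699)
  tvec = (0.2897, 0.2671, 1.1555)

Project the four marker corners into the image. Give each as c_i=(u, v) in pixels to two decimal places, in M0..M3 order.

Intrinsics K: fx=642.7, fy=636.0, cx=329.1, cy=247.6
Marker side s = 0.171 m; corners in marker frame (Z=0):
  M0 = (-0.0855, +0.0855, 0)
  M1 = (+0.0855, +0.0855, 0)
  M2 = (+0.0855, -0.0855, 0)
  M3 = (-0.0855, -0.0855, 0)
rvec = (-0.1142, -0.5404, -0.4699), |rvec| = θ = 0.72518 rad = 41.550°
Rodrigues: sinθ=0.66327, 1−cosθ=0.25162; R = I + sinθ·[k]× + (1−cosθ)·[k]×²:
    [+0.75462 +0.45931 -0.46859]
    [-0.40026 +0.88811 +0.22595]
    [+0.51994 +0.01705 +0.85403]
t = (0.2897, 0.2671, 1.1555) m
M0: Pc = R·M0+t = (+0.26445, +0.37726, +1.11250); u = 642.7·(+0.26445)/1.11250 + 329.1 = 481.8750, v = 636.0·(+0.37726)/1.11250 + 247.6 = 463.2709
M1: Pc = R·M1+t = (+0.39349, +0.30881, +1.20141); u = 642.7·(+0.39349)/1.20141 + 329.1 = 539.5997, v = 636.0·(+0.30881)/1.20141 + 247.6 = 411.0777
M2: Pc = R·M2+t = (+0.31495, +0.15694, +1.19850); u = 642.7·(+0.31495)/1.19850 + 329.1 = 497.9930, v = 636.0·(+0.15694)/1.19850 + 247.6 = 330.8849
M3: Pc = R·M3+t = (+0.18591, +0.22539, +1.10959); u = 642.7·(+0.18591)/1.10959 + 329.1 = 436.7827, v = 636.0·(+0.22539)/1.10959 + 247.6 = 376.7895

c0=(481.88, 463.27) c1=(539.60, 411.08) c2=(497.99, 330.88) c3=(436.78, 376.79)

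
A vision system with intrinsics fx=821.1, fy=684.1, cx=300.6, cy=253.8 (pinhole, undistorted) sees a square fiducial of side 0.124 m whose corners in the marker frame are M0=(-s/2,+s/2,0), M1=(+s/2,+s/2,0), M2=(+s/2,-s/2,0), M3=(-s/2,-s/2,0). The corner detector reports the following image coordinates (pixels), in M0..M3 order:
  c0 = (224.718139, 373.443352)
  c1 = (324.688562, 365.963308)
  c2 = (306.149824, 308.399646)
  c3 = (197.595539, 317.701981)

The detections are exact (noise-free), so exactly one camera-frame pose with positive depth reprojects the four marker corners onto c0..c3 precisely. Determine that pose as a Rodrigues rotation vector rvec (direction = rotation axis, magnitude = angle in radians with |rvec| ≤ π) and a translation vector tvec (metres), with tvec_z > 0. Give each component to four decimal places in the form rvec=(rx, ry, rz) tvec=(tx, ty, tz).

Intrinsics K: fx=821.1, fy=684.1, cx=300.6, cy=253.8
Marker side s = 0.124 m; corners in marker frame (Z=0):
  M0 = (-0.0620, +0.0620, 0)
  M1 = (+0.0620, +0.0620, 0)
  M2 = (+0.0620, -0.0620, 0)
  M3 = (-0.0620, -0.0620, 0)
Detected image corners:
  c0 = (224.718139, 373.443352) px
  c1 = (324.688562, 365.963308) px
  c2 = (306.149824, 308.399646) px
  c3 = (197.595539, 317.701981) px
Planar DLT: solve 8×8 A·h = b for H (H[2,2]=1):
  H  [+798.25369 +368.25643 +263.27788]
  H  [-120.60857 +695.12198 +342.64369]
  H  [-0.15600 +0.69811 +1.00000]
B = K⁻¹H; ‖b₁‖=1.047757, ‖b₂‖=1.047757; λ = 2/(‖b₁‖+‖b₂‖) = 0.954420, sign → tz>0 ⇒ λ=+0.954420
r₁ = λ·B[:,0] = (+0.98237,-0.11303,-0.14889); r₂ = λ·B[:,1] = (+0.18413,+0.72261,+0.66629)
r₃ = r₁×r₂ = (+0.03228,-0.68196,+0.73068); SVD([r₁ r₂ r₃]) → R = UVᵀ:
  R  [+0.98237 +0.18413 +0.03228]
  R  [-0.11303 +0.72261 -0.68196]
  R  [-0.14889 +0.66629 +0.73068]
t = (-0.04338, +0.12395, +0.95442) m
tr R = 2.435657; θ = arccos((tr R − 1)/2) = 0.770118 rad = 44.125°
axis k = ((R−Rᵀ)₃₂, (R−Rᵀ)₁₃, (R−Rᵀ)₂₁) / (2 sinθ) = (+0.968261, +0.130112, -0.213405)
rvec = θ·k = (+0.745675, +0.100202, -0.164347)

rvec=(0.7457, 0.1002, -0.1643) tvec=(-0.0434, 0.1239, 0.9544)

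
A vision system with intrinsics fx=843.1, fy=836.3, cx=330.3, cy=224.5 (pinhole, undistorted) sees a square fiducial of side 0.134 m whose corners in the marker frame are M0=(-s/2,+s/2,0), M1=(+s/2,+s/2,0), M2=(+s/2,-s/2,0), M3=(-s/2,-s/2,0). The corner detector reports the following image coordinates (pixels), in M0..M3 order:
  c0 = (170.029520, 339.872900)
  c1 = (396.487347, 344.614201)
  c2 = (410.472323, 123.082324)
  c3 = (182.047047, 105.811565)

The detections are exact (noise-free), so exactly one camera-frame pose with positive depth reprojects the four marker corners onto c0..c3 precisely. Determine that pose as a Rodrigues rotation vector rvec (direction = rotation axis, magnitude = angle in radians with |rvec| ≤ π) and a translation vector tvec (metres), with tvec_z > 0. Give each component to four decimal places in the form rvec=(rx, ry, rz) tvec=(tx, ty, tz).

rvec=(0.0488, -0.1996, 0.0542) tvec=(-0.0218, 0.0027, 0.4909)

Intrinsics K: fx=843.1, fy=836.3, cx=330.3, cy=224.5
Marker side s = 0.134 m; corners in marker frame (Z=0):
  M0 = (-0.0670, +0.0670, 0)
  M1 = (+0.0670, +0.0670, 0)
  M2 = (+0.0670, -0.0670, 0)
  M3 = (-0.0670, -0.0670, 0)
Detected image corners:
  c0 = (170.029520, 339.872900) px
  c1 = (396.487347, 344.614201) px
  c2 = (410.472323, 123.082324) px
  c3 = (182.047047, 105.811565) px
Planar DLT: solve 8×8 A·h = b for H (H[2,2]=1):
  H  [+1814.99007 -71.79016 +292.81600]
  H  [+174.61983 +1718.74547 +229.16486]
  H  [+0.40623 +0.08778 +1.00000]
B = K⁻¹H; ‖b₁‖=2.037021, ‖b₂‖=2.037021; λ = 2/(‖b₁‖+‖b₂‖) = 0.490913, sign → tz>0 ⇒ λ=+0.490913
r₁ = λ·B[:,0] = (+0.97869,+0.04897,+0.19942); r₂ = λ·B[:,1] = (-0.05868,+0.99735,+0.04309)
r₃ = r₁×r₂ = (-0.19678,-0.05387,+0.97897); SVD([r₁ r₂ r₃]) → R = UVᵀ:
  R  [+0.97869 -0.05868 -0.19678]
  R  [+0.04897 +0.99735 -0.05387]
  R  [+0.19942 +0.04309 +0.97897]
t = (-0.02183, +0.00274, +0.49091) m
tr R = 2.955001; θ = arccos((tr R − 1)/2) = 0.212529 rad = 12.177°
axis k = ((R−Rᵀ)₃₂, (R−Rᵀ)₁₃, (R−Rᵀ)₂₁) / (2 sinθ) = (+0.229849, -0.939176, +0.255181)
rvec = θ·k = (+0.048850, -0.199602, +0.054233)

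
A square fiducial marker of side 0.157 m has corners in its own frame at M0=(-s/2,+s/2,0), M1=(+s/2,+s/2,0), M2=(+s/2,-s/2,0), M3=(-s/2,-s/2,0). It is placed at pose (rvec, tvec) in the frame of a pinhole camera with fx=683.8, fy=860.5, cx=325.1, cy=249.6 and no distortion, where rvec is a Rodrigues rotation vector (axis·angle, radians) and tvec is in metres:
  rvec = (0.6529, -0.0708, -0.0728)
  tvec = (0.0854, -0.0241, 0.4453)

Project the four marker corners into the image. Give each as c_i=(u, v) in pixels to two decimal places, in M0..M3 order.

Intrinsics K: fx=683.8, fy=860.5, cx=325.1, cy=249.6
Marker side s = 0.157 m; corners in marker frame (Z=0):
  M0 = (-0.0785, +0.0785, 0)
  M1 = (+0.0785, +0.0785, 0)
  M2 = (+0.0785, -0.0785, 0)
  M3 = (-0.0785, -0.0785, 0)
rvec = (0.6529, -0.0708, -0.0728), |rvec| = θ = 0.66075 rad = 37.858°
Rodrigues: sinθ=0.61371, 1−cosθ=0.21047; R = I + sinθ·[k]× + (1−cosθ)·[k]×²:
    [+0.99503 +0.04533 -0.08867]
    [-0.08990 +0.79195 -0.60393]
    [+0.04285 +0.60890 +0.79209]
t = (0.0854, -0.0241, 0.4453) m
M0: Pc = R·M0+t = (+0.01085, +0.04513, +0.48974); u = 683.8·(+0.01085)/0.48974 + 325.1 = 340.2479, v = 860.5·(+0.04513)/0.48974 + 249.6 = 328.8882
M1: Pc = R·M1+t = (+0.16707, +0.03101, +0.49646); u = 683.8·(+0.16707)/0.49646 + 325.1 = 555.2109, v = 860.5·(+0.03101)/0.49646 + 249.6 = 303.3498
M2: Pc = R·M2+t = (+0.15995, -0.09333, +0.40086); u = 683.8·(+0.15995)/0.40086 + 325.1 = 597.9467, v = 860.5·(-0.09333)/0.40086 + 249.6 = 49.2672
M3: Pc = R·M3+t = (+0.00373, -0.07921, +0.39414); u = 683.8·(+0.00373)/0.39414 + 325.1 = 331.5740, v = 860.5·(-0.07921)/0.39414 + 249.6 = 76.6634

c0=(340.25, 328.89) c1=(555.21, 303.35) c2=(597.95, 49.27) c3=(331.57, 76.66)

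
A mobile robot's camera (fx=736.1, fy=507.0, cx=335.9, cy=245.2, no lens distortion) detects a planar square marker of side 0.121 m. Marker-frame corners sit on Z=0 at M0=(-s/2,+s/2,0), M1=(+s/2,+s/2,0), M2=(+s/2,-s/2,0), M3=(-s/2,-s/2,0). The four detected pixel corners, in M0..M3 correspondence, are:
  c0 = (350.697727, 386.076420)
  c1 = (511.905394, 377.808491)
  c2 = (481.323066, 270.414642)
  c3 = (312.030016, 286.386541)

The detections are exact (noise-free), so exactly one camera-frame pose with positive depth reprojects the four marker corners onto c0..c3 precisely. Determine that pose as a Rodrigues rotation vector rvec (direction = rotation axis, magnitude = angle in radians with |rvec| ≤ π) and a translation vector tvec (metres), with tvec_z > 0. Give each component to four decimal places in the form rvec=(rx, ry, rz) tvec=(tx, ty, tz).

Intrinsics K: fx=736.1, fy=507.0, cx=335.9, cy=245.2
Marker side s = 0.121 m; corners in marker frame (Z=0):
  M0 = (-0.0605, +0.0605, 0)
  M1 = (+0.0605, +0.0605, 0)
  M2 = (+0.0605, -0.0605, 0)
  M3 = (-0.0605, -0.0605, 0)
Detected image corners:
  c0 = (350.697727, 386.076420) px
  c1 = (511.905394, 377.808491) px
  c2 = (481.323066, 270.414642) px
  c3 = (312.030016, 286.386541) px
Planar DLT: solve 8×8 A·h = b for H (H[2,2]=1):
  H  [+1135.30648 +502.73462 +411.76485]
  H  [-282.07487 +1026.48629 +332.00473]
  H  [-0.55399 +0.52044 +1.00000]
B = K⁻¹H; ‖b₁‖=1.900679, ‖b₂‖=1.900679; λ = 2/(‖b₁‖+‖b₂‖) = 0.526128, sign → tz>0 ⇒ λ=+0.526128
r₁ = λ·B[:,0] = (+0.94447,-0.15175,-0.29147); r₂ = λ·B[:,1] = (+0.23438,+0.93279,+0.27382)
r₃ = r₁×r₂ = (+0.23033,-0.32693,+0.91655); SVD([r₁ r₂ r₃]) → R = UVᵀ:
  R  [+0.94447 +0.23438 +0.23033]
  R  [-0.15175 +0.93279 -0.32693]
  R  [-0.29147 +0.27382 +0.91655]
t = (+0.05422, +0.09008, +0.52613) m
tr R = 2.793804; θ = arccos((tr R − 1)/2) = 0.458083 rad = 26.246°
axis k = ((R−Rᵀ)₃₂, (R−Rᵀ)₁₃, (R−Rᵀ)₂₁) / (2 sinθ) = (+0.679225, +0.589963, -0.436574)
rvec = θ·k = (+0.311142, +0.270252, -0.199987)

rvec=(0.3111, 0.2703, -0.2000) tvec=(0.0542, 0.0901, 0.5261)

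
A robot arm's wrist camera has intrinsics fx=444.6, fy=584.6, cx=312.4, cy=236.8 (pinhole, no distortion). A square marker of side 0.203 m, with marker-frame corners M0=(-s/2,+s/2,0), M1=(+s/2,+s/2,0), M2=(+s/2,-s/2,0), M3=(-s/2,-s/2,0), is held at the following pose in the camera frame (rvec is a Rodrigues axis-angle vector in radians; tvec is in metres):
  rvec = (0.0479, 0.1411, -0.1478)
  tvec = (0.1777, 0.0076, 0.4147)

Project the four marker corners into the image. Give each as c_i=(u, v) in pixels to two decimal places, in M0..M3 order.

c0=(408.44, 402.08) c1=(634.18, 371.88) c2=(606.13, 78.64) c3=(378.31, 129.46)

Intrinsics K: fx=444.6, fy=584.6, cx=312.4, cy=236.8
Marker side s = 0.203 m; corners in marker frame (Z=0):
  M0 = (-0.1015, +0.1015, 0)
  M1 = (+0.1015, +0.1015, 0)
  M2 = (+0.1015, -0.1015, 0)
  M3 = (-0.1015, -0.1015, 0)
rvec = (0.0479, 0.1411, -0.1478), |rvec| = θ = 0.20988 rad = 12.025°
Rodrigues: sinθ=0.20834, 1−cosθ=0.02194; R = I + sinθ·[k]× + (1−cosθ)·[k]×²:
    [+0.97920 +0.15008 +0.13654]
    [-0.14335 +0.98797 -0.05794]
    [-0.14359 +0.03716 +0.98894]
t = (0.1777, 0.0076, 0.4147) m
M0: Pc = R·M0+t = (+0.09354, +0.12243, +0.43305); u = 444.6·(+0.09354)/0.43305 + 312.4 = 408.4406, v = 584.6·(+0.12243)/0.43305 + 236.8 = 402.0762
M1: Pc = R·M1+t = (+0.29232, +0.09333, +0.40390); u = 444.6·(+0.29232)/0.40390 + 312.4 = 634.1813, v = 584.6·(+0.09333)/0.40390 + 236.8 = 371.8848
M2: Pc = R·M2+t = (+0.26186, -0.10723, +0.39635); u = 444.6·(+0.26186)/0.39635 + 312.4 = 606.1297, v = 584.6·(-0.10723)/0.39635 + 236.8 = 78.6423
M3: Pc = R·M3+t = (+0.06308, -0.07813, +0.42550); u = 444.6·(+0.06308)/0.42550 + 312.4 = 378.3087, v = 584.6·(-0.07813)/0.42550 + 236.8 = 129.4578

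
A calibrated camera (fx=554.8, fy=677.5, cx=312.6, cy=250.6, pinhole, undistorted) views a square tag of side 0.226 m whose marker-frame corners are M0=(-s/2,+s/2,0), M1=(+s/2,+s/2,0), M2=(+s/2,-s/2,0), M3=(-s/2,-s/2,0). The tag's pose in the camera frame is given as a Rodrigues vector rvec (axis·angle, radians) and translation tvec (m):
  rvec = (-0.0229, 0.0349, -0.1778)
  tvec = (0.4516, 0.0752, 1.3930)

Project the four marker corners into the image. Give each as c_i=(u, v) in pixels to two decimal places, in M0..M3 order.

c0=(456.05, 350.94) c1=(545.78, 331.90) c2=(528.91, 223.34) c3=(439.65, 242.87)

Intrinsics K: fx=554.8, fy=677.5, cx=312.6, cy=250.6
Marker side s = 0.226 m; corners in marker frame (Z=0):
  M0 = (-0.1130, +0.1130, 0)
  M1 = (+0.1130, +0.1130, 0)
  M2 = (+0.1130, -0.1130, 0)
  M3 = (-0.1130, -0.1130, 0)
rvec = (-0.0229, 0.0349, -0.1778), |rvec| = θ = 0.18263 rad = 10.464°
Rodrigues: sinθ=0.18162, 1−cosθ=0.01663; R = I + sinθ·[k]× + (1−cosθ)·[k]×²:
    [+0.98363 +0.17641 +0.03674]
    [-0.17721 +0.98398 +0.01968]
    [-0.03268 -0.02587 +0.99913]
t = (0.4516, 0.0752, 1.3930) m
M0: Pc = R·M0+t = (+0.36038, +0.20641, +1.39377); u = 554.8·(+0.36038)/1.39377 + 312.6 = 456.0537, v = 677.5·(+0.20641)/1.39377 + 250.6 = 350.9363
M1: Pc = R·M1+t = (+0.58269, +0.16636, +1.38638); u = 554.8·(+0.58269)/1.38638 + 312.6 = 545.7775, v = 677.5·(+0.16636)/1.38638 + 250.6 = 331.8991
M2: Pc = R·M2+t = (+0.54282, -0.05601, +1.39223); u = 554.8·(+0.54282)/1.39223 + 312.6 = 528.9104, v = 677.5·(-0.05601)/1.39223 + 250.6 = 223.3419
M3: Pc = R·M3+t = (+0.32051, -0.01596, +1.39962); u = 554.8·(+0.32051)/1.39962 + 312.6 = 439.6504, v = 677.5·(-0.01596)/1.39962 + 250.6 = 242.8723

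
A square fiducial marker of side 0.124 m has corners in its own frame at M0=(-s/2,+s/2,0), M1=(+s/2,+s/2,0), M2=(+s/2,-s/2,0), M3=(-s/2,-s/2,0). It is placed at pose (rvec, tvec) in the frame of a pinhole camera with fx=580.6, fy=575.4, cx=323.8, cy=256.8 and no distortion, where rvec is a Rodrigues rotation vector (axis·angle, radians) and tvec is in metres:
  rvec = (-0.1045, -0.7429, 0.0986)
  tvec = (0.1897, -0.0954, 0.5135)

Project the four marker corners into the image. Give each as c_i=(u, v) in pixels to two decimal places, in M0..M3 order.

Intrinsics K: fx=580.6, fy=575.4, cx=323.8, cy=256.8
Marker side s = 0.124 m; corners in marker frame (Z=0):
  M0 = (-0.0620, +0.0620, 0)
  M1 = (+0.0620, +0.0620, 0)
  M2 = (+0.0620, -0.0620, 0)
  M3 = (-0.0620, -0.0620, 0)
rvec = (-0.1045, -0.7429, 0.0986), |rvec| = θ = 0.75667 rad = 43.354°
Rodrigues: sinθ=0.68650, 1−cosθ=0.27287; R = I + sinθ·[k]× + (1−cosθ)·[k]×²:
    [+0.73233 -0.05246 -0.67892]
    [+0.12646 +0.99016 +0.05990]
    [+0.66910 -0.12972 +0.73176]
t = (0.1897, -0.0954, 0.5135) m
M0: Pc = R·M0+t = (+0.14104, -0.04185, +0.46397); u = 580.6·(+0.14104)/0.46397 + 323.8 = 500.2963, v = 575.4·(-0.04185)/0.46397 + 256.8 = 204.8991
M1: Pc = R·M1+t = (+0.23185, -0.02617, +0.54694); u = 580.6·(+0.23185)/0.54694 + 323.8 = 569.9204, v = 575.4·(-0.02617)/0.54694 + 256.8 = 229.2687
M2: Pc = R·M2+t = (+0.23836, -0.14895, +0.56303); u = 580.6·(+0.23836)/0.56303 + 323.8 = 569.5966, v = 575.4·(-0.14895)/0.56303 + 256.8 = 104.5769
M3: Pc = R·M3+t = (+0.14755, -0.16463, +0.48006); u = 580.6·(+0.14755)/0.48006 + 323.8 = 502.2495, v = 575.4·(-0.16463)/0.48006 + 256.8 = 59.4734

c0=(500.30, 204.90) c1=(569.92, 229.27) c2=(569.60, 104.58) c3=(502.25, 59.47)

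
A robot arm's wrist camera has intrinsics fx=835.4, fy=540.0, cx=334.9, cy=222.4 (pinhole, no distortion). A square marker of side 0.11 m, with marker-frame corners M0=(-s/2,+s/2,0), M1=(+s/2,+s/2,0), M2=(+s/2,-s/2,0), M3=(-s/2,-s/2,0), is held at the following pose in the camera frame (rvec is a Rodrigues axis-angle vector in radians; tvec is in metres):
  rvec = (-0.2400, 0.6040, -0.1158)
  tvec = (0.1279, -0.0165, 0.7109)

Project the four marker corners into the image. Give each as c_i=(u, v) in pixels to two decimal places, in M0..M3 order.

Intrinsics K: fx=835.4, fy=540.0, cx=334.9, cy=222.4
Marker side s = 0.11 m; corners in marker frame (Z=0):
  M0 = (-0.0550, +0.0550, 0)
  M1 = (+0.0550, +0.0550, 0)
  M2 = (+0.0550, -0.0550, 0)
  M3 = (-0.0550, -0.0550, 0)
rvec = (-0.2400, 0.6040, -0.1158), |rvec| = θ = 0.66017 rad = 37.825°
Rodrigues: sinθ=0.61325, 1−cosθ=0.21011; R = I + sinθ·[k]× + (1−cosθ)·[k]×²:
    [+0.81766 +0.03768 +0.57447]
    [-0.17746 +0.96577 +0.18922]
    [-0.54767 -0.25666 +0.79635]
t = (0.1279, -0.0165, 0.7109) m
M0: Pc = R·M0+t = (+0.08500, +0.04638, +0.72691); u = 835.4·(+0.08500)/0.72691 + 334.9 = 432.5884, v = 540.0·(+0.04638)/0.72691 + 222.4 = 256.8525
M1: Pc = R·M1+t = (+0.17494, +0.02686, +0.66666); u = 835.4·(+0.17494)/0.66666 + 334.9 = 554.1237, v = 540.0·(+0.02686)/0.66666 + 222.4 = 244.1544
M2: Pc = R·M2+t = (+0.17080, -0.07938, +0.69489); u = 835.4·(+0.17080)/0.69489 + 334.9 = 540.2334, v = 540.0·(-0.07938)/0.69489 + 222.4 = 160.7163
M3: Pc = R·M3+t = (+0.08086, -0.05986, +0.75514); u = 835.4·(+0.08086)/0.75514 + 334.9 = 424.3502, v = 540.0·(-0.05986)/0.75514 + 222.4 = 179.5962

c0=(432.59, 256.85) c1=(554.12, 244.15) c2=(540.23, 160.72) c3=(424.35, 179.60)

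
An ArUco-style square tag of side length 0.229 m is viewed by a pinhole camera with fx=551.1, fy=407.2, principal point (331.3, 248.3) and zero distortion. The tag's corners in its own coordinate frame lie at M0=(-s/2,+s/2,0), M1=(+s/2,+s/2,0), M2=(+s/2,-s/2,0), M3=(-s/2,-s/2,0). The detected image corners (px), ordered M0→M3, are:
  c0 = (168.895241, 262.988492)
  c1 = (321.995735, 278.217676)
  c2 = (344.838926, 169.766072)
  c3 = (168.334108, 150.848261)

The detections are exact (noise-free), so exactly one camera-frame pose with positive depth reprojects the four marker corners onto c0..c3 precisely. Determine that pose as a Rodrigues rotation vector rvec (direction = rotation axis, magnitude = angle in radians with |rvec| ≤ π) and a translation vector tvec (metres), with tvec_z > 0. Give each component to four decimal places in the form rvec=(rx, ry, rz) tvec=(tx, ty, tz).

Intrinsics K: fx=551.1, fy=407.2, cx=331.3, cy=248.3
Marker side s = 0.229 m; corners in marker frame (Z=0):
  M0 = (-0.1145, +0.1145, 0)
  M1 = (+0.1145, +0.1145, 0)
  M2 = (+0.1145, -0.1145, 0)
  M3 = (-0.1145, -0.1145, 0)
Detected image corners:
  c0 = (168.895241, 262.988492) px
  c1 = (321.995735, 278.217676) px
  c2 = (344.838926, 169.766072) px
  c3 = (168.334108, 150.848261) px
Planar DLT: solve 8×8 A·h = b for H (H[2,2]=1):
  H  [+728.44536 +107.56728 +251.08557]
  H  [+84.65193 +615.93161 +219.44057]
  H  [+0.04952 +0.62350 +1.00000]
B = K⁻¹H; ‖b₁‖=1.305132, ‖b₂‖=1.305132; λ = 2/(‖b₁‖+‖b₂‖) = 0.766206, sign → tz>0 ⇒ λ=+0.766206
r₁ = λ·B[:,0] = (+0.98996,+0.13615,+0.03795); r₂ = λ·B[:,1] = (-0.13764,+0.86766,+0.47773)
r₃ = r₁×r₂ = (+0.03212,-0.47815,+0.87769); SVD([r₁ r₂ r₃]) → R = UVᵀ:
  R  [+0.98996 -0.13764 +0.03212]
  R  [+0.13615 +0.86766 -0.47815]
  R  [+0.03795 +0.47773 +0.87769]
t = (-0.11152, -0.05430, +0.76621) m
tr R = 2.735309; θ = arccos((tr R − 1)/2) = 0.520331 rad = 29.813°
axis k = ((R−Rᵀ)₃₂, (R−Rᵀ)₁₃, (R−Rᵀ)₂₁) / (2 sinθ) = (+0.961328, -0.005861, +0.275345)
rvec = θ·k = (+0.500209, -0.003050, +0.143271)

rvec=(0.5002, -0.0030, 0.1433) tvec=(-0.1115, -0.0543, 0.7662)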